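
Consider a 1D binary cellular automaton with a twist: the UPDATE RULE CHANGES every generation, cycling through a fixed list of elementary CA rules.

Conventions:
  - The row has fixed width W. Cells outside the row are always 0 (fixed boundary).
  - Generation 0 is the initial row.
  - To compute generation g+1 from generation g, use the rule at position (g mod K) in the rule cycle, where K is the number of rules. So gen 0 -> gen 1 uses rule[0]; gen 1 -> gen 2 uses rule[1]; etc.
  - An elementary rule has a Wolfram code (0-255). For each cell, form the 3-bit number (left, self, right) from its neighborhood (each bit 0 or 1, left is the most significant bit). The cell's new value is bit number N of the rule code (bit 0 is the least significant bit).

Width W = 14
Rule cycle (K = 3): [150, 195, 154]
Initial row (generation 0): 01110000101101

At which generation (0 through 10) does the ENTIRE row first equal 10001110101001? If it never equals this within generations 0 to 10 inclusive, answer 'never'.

Answer: never

Derivation:
Gen 0: 01110000101101
Gen 1 (rule 150): 10101001100001
Gen 2 (rule 195): 00000010101110
Gen 3 (rule 154): 00000100001101
Gen 4 (rule 150): 00001110010001
Gen 5 (rule 195): 11110110100110
Gen 6 (rule 154): 11100100011101
Gen 7 (rule 150): 01011110101001
Gen 8 (rule 195): 10001110000010
Gen 9 (rule 154): 01011101000101
Gen 10 (rule 150): 11001001101101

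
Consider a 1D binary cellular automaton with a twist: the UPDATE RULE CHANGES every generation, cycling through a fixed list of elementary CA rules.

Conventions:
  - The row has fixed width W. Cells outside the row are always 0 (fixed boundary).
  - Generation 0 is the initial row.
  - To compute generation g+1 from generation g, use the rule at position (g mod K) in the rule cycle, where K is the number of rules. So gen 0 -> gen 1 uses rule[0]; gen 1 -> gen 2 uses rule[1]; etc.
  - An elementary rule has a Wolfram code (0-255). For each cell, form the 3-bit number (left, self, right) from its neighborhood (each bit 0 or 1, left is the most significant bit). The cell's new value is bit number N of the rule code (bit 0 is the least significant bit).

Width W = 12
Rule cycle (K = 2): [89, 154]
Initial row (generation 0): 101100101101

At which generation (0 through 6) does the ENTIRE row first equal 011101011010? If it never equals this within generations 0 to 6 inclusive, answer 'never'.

Answer: 2

Derivation:
Gen 0: 101100101101
Gen 1 (rule 89): 001110001100
Gen 2 (rule 154): 011101011010
Gen 3 (rule 89): 010100011001
Gen 4 (rule 154): 100010110110
Gen 5 (rule 89): 011000110111
Gen 6 (rule 154): 110101100110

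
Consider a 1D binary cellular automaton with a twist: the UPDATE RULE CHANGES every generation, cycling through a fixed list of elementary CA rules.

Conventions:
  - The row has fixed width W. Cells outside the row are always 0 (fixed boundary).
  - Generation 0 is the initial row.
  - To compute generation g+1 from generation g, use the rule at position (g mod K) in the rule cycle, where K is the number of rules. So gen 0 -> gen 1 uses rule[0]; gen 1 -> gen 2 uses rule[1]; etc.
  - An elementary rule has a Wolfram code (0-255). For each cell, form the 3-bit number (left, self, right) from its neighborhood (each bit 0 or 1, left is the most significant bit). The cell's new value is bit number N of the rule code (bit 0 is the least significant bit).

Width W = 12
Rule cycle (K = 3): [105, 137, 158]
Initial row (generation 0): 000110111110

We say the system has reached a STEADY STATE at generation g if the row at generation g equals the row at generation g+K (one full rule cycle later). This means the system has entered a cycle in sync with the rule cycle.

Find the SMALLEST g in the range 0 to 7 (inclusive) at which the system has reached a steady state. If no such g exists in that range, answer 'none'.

Gen 0: 000110111110
Gen 1 (rule 105): 110111100010
Gen 2 (rule 137): 100111001000
Gen 3 (rule 158): 111110111100
Gen 4 (rule 105): 100011100101
Gen 5 (rule 137): 001011000000
Gen 6 (rule 158): 011010100000
Gen 7 (rule 105): 011101001111
Gen 8 (rule 137): 011000001110
Gen 9 (rule 158): 110100011101
Gen 10 (rule 105): 111001010110

Answer: none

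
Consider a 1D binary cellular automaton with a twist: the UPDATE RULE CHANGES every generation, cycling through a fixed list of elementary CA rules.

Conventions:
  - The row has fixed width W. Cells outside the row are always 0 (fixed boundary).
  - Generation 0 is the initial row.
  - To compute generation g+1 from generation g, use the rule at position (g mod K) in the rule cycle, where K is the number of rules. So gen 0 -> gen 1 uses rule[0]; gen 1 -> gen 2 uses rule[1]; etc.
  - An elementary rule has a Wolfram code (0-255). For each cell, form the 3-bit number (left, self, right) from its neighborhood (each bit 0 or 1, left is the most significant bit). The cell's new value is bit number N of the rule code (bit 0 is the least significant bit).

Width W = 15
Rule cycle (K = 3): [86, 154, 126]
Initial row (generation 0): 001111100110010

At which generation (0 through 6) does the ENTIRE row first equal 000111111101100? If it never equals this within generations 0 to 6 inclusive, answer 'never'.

Answer: 6

Derivation:
Gen 0: 001111100110010
Gen 1 (rule 86): 010000111011111
Gen 2 (rule 154): 101001110011110
Gen 3 (rule 126): 111111011110011
Gen 4 (rule 86): 000001000011101
Gen 5 (rule 154): 000010100111000
Gen 6 (rule 126): 000111111101100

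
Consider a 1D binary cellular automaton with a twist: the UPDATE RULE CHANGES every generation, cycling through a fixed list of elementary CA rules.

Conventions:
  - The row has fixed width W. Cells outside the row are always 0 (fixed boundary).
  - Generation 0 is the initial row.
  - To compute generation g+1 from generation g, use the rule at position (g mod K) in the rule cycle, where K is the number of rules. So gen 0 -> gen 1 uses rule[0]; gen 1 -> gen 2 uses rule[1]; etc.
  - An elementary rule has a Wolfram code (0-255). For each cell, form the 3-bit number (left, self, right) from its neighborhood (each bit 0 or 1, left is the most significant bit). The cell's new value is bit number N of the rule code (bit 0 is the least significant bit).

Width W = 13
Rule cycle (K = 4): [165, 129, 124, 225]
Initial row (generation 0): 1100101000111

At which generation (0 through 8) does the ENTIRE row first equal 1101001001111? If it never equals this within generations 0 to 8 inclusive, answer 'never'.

Gen 0: 1100101000111
Gen 1 (rule 165): 0000111010010
Gen 2 (rule 129): 1110010000000
Gen 3 (rule 124): 1011011000000
Gen 4 (rule 225): 0101101011111
Gen 5 (rule 165): 0110011101110
Gen 6 (rule 129): 0000001000100
Gen 7 (rule 124): 0000001100110
Gen 8 (rule 225): 1111100100010

Answer: never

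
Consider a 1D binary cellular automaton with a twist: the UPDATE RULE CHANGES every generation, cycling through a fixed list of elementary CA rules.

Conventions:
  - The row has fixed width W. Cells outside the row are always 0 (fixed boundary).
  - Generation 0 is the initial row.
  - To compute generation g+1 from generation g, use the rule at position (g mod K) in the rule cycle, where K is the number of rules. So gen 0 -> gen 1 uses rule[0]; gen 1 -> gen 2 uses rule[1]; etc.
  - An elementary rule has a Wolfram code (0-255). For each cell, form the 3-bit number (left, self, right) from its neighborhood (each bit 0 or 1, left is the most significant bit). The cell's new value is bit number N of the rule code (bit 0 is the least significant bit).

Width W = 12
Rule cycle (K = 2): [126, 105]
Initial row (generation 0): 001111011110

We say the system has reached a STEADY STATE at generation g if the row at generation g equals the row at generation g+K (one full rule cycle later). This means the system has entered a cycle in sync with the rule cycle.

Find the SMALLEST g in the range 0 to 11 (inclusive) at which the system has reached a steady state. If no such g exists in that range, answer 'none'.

Answer: none

Derivation:
Gen 0: 001111011110
Gen 1 (rule 126): 011001110011
Gen 2 (rule 105): 011001010011
Gen 3 (rule 126): 111111111111
Gen 4 (rule 105): 100000000001
Gen 5 (rule 126): 110000000011
Gen 6 (rule 105): 110111111011
Gen 7 (rule 126): 111100001111
Gen 8 (rule 105): 100101101001
Gen 9 (rule 126): 111111111111
Gen 10 (rule 105): 100000000001
Gen 11 (rule 126): 110000000011
Gen 12 (rule 105): 110111111011
Gen 13 (rule 126): 111100001111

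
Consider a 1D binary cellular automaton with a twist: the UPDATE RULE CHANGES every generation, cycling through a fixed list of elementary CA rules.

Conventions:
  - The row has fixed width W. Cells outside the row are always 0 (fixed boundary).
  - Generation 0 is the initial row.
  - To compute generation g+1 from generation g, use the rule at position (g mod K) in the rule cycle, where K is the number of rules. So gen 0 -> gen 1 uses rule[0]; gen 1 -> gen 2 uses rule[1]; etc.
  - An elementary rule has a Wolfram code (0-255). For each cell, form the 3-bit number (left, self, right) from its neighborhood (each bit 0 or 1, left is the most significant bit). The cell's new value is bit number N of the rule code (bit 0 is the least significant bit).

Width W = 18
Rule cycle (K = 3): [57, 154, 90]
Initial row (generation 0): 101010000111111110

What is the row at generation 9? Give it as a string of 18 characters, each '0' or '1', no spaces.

Gen 0: 101010000111111110
Gen 1 (rule 57): 010101110100000001
Gen 2 (rule 154): 100001100010000010
Gen 3 (rule 90): 010011110101000101
Gen 4 (rule 57): 001010001010110010
Gen 5 (rule 154): 010001010000101101
Gen 6 (rule 90): 101010001001001100
Gen 7 (rule 57): 010101100100101011
Gen 8 (rule 154): 100001011011000010
Gen 9 (rule 90): 010010011011100101

Answer: 010010011011100101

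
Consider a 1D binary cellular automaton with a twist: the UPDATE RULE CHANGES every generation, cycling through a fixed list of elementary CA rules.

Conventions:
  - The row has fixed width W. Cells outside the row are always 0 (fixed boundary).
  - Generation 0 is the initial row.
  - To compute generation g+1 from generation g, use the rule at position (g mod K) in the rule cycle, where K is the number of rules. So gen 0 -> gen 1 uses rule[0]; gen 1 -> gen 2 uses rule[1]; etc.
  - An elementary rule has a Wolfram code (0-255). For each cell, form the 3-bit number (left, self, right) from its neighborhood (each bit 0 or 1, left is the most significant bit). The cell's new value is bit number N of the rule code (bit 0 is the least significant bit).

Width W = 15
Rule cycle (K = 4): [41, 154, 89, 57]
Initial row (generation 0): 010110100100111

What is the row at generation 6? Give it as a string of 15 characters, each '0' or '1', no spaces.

Gen 0: 010110100100111
Gen 1 (rule 41): 001101000000100
Gen 2 (rule 154): 011000100001010
Gen 3 (rule 89): 011110011100001
Gen 4 (rule 57): 010001010011100
Gen 5 (rule 41): 000100100010001
Gen 6 (rule 154): 001011010101010

Answer: 001011010101010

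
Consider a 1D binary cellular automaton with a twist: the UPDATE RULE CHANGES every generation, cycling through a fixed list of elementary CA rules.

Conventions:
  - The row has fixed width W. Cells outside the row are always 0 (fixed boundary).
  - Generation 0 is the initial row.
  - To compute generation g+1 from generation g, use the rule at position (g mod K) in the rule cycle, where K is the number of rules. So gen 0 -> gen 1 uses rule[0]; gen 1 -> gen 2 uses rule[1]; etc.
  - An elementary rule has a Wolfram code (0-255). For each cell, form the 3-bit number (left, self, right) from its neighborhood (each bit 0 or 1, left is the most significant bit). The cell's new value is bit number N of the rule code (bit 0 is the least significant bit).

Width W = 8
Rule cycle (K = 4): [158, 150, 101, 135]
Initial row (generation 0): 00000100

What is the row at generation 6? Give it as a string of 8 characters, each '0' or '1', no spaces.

Gen 0: 00000100
Gen 1 (rule 158): 00001110
Gen 2 (rule 150): 00010101
Gen 3 (rule 101): 11011111
Gen 4 (rule 135): 00001110
Gen 5 (rule 158): 00011101
Gen 6 (rule 150): 00101001

Answer: 00101001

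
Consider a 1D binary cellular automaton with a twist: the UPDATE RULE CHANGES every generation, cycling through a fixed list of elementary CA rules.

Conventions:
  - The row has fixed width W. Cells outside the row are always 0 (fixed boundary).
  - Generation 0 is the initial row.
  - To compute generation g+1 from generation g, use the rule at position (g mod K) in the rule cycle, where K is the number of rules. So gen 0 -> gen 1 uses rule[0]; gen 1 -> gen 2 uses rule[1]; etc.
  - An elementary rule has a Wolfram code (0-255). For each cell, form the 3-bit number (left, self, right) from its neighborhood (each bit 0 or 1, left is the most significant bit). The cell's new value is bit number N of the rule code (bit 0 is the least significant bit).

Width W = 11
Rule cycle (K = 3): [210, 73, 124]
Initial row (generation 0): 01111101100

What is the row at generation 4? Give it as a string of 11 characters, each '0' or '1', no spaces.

Gen 0: 01111101100
Gen 1 (rule 210): 10111100110
Gen 2 (rule 73): 00100100110
Gen 3 (rule 124): 00110110111
Gen 4 (rule 210): 01010010011

Answer: 01010010011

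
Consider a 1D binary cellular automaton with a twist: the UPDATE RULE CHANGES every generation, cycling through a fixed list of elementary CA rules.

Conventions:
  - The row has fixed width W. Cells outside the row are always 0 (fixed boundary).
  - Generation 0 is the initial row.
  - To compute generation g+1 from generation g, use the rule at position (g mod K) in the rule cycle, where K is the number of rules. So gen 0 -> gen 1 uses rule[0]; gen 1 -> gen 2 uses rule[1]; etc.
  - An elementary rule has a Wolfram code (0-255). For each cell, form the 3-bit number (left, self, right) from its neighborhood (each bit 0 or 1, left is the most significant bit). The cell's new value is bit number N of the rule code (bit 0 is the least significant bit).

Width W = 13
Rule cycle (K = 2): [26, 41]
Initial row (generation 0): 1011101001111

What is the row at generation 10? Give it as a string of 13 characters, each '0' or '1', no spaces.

Gen 0: 1011101001111
Gen 1 (rule 26): 0010000111000
Gen 2 (rule 41): 1000110100011
Gen 3 (rule 26): 0101100010110
Gen 4 (rule 41): 0011001001100
Gen 5 (rule 26): 0110110111010
Gen 6 (rule 41): 0101101100100
Gen 7 (rule 26): 1001001011010
Gen 8 (rule 41): 0000000110100
Gen 9 (rule 26): 0000001100010
Gen 10 (rule 41): 1111101001000

Answer: 1111101001000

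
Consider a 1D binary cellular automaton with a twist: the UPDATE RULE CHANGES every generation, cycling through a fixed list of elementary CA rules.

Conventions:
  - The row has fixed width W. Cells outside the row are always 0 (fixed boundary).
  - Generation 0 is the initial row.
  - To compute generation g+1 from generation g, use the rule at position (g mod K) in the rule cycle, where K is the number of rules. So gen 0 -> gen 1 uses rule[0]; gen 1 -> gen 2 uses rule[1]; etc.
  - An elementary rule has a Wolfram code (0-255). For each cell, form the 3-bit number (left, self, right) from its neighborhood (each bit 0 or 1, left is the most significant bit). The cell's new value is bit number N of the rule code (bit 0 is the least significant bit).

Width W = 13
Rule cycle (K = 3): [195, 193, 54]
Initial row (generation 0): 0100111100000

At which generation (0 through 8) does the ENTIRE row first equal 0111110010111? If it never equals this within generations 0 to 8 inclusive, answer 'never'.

Gen 0: 0100111100000
Gen 1 (rule 195): 1001011101111
Gen 2 (rule 193): 0000001100111
Gen 3 (rule 54): 0000010011000
Gen 4 (rule 195): 1111100101011
Gen 5 (rule 193): 0111100000001
Gen 6 (rule 54): 1000010000011
Gen 7 (rule 195): 0011100111101
Gen 8 (rule 193): 1001100011100

Answer: never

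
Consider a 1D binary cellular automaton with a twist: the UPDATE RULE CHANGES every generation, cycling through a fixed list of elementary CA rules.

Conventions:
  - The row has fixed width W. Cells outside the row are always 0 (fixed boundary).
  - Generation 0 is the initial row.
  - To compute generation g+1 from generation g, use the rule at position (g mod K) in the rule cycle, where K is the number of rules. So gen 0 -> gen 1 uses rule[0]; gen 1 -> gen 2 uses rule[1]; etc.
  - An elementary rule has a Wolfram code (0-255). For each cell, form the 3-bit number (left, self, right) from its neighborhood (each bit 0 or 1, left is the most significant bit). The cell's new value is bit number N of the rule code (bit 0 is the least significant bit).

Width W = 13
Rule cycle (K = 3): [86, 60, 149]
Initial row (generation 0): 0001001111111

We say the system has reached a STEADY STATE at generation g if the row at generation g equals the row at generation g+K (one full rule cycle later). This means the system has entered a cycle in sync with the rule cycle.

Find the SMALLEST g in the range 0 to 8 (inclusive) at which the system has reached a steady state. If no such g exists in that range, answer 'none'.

Answer: none

Derivation:
Gen 0: 0001001111111
Gen 1 (rule 86): 0011110000001
Gen 2 (rule 60): 0010001000001
Gen 3 (rule 149): 1011101111101
Gen 4 (rule 86): 1000100000101
Gen 5 (rule 60): 1100110000111
Gen 6 (rule 149): 0010001110010
Gen 7 (rule 86): 0111010011111
Gen 8 (rule 60): 0100111010000
Gen 9 (rule 149): 0110010011111
Gen 10 (rule 86): 1011111100001
Gen 11 (rule 60): 1110000010001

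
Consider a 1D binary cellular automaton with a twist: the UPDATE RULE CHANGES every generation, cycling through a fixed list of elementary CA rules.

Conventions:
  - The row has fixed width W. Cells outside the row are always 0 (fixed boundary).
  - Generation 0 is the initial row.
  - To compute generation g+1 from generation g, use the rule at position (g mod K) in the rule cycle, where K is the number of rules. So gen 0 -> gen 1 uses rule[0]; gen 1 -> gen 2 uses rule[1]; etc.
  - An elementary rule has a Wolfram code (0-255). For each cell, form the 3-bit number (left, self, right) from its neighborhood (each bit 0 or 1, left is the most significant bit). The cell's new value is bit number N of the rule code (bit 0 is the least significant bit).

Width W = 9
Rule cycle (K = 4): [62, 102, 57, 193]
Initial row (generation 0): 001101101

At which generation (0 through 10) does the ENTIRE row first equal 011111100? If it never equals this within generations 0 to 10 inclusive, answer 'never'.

Answer: 5

Derivation:
Gen 0: 001101101
Gen 1 (rule 62): 011011011
Gen 2 (rule 102): 101101101
Gen 3 (rule 57): 011011010
Gen 4 (rule 193): 001001000
Gen 5 (rule 62): 011111100
Gen 6 (rule 102): 100000100
Gen 7 (rule 57): 011110011
Gen 8 (rule 193): 001110001
Gen 9 (rule 62): 011001011
Gen 10 (rule 102): 101011101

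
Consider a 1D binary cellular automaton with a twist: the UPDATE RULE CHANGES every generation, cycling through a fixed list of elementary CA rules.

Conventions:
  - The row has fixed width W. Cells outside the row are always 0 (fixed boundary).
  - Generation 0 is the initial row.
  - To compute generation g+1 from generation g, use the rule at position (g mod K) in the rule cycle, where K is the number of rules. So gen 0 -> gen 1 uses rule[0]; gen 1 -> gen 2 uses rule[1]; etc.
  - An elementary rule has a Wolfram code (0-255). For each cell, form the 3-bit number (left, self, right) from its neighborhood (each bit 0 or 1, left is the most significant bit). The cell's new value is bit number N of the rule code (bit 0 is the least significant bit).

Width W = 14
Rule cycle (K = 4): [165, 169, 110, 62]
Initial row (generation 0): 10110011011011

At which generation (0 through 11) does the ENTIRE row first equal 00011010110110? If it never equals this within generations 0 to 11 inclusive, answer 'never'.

Gen 0: 10110011011011
Gen 1 (rule 165): 11000000100100
Gen 2 (rule 169): 10011110000001
Gen 3 (rule 110): 10110010000011
Gen 4 (rule 62): 11101111000110
Gen 5 (rule 165): 01010110010000
Gen 6 (rule 169): 00101100000111
Gen 7 (rule 110): 01111100001101
Gen 8 (rule 62): 11000010011011
Gen 9 (rule 165): 00011010000100
Gen 10 (rule 169): 11010100110001
Gen 11 (rule 110): 11111101110011

Answer: never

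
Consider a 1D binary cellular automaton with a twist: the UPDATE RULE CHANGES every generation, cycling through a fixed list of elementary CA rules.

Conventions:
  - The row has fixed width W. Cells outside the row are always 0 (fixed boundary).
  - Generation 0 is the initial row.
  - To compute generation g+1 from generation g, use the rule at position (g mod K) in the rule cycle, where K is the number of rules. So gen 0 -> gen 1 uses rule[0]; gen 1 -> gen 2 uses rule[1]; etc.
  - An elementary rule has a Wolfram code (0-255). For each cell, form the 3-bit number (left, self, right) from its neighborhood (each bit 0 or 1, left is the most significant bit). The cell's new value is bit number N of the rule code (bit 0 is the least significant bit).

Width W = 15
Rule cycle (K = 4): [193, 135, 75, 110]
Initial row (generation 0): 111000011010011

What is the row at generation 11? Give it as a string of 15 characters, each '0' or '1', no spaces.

Gen 0: 111000011010011
Gen 1 (rule 193): 011011001000001
Gen 2 (rule 135): 100000011011111
Gen 3 (rule 75): 001111111010001
Gen 4 (rule 110): 011000001110011
Gen 5 (rule 193): 001011100110001
Gen 6 (rule 135): 111001001000111
Gen 7 (rule 75): 101010010011101
Gen 8 (rule 110): 111110110110111
Gen 9 (rule 193): 011110010010011
Gen 10 (rule 135): 101100110110100
Gen 11 (rule 75): 001101110110001

Answer: 001101110110001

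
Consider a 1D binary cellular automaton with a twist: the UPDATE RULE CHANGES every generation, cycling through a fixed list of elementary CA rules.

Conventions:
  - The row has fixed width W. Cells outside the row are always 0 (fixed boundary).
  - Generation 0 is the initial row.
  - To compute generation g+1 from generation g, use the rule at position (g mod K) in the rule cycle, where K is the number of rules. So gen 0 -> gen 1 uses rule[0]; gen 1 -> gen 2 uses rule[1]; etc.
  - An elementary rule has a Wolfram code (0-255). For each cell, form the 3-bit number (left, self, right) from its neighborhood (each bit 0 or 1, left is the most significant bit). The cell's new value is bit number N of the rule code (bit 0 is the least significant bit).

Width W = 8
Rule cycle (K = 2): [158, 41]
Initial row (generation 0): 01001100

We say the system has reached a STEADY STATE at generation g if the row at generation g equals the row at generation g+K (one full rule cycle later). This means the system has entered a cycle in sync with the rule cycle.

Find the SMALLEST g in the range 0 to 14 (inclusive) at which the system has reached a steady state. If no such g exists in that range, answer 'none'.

Gen 0: 01001100
Gen 1 (rule 158): 11111010
Gen 2 (rule 41): 10000100
Gen 3 (rule 158): 11001110
Gen 4 (rule 41): 10001000
Gen 5 (rule 158): 11011100
Gen 6 (rule 41): 10110001
Gen 7 (rule 158): 10101011
Gen 8 (rule 41): 01010110
Gen 9 (rule 158): 11010101
Gen 10 (rule 41): 10101010
Gen 11 (rule 158): 10101011
Gen 12 (rule 41): 01010110
Gen 13 (rule 158): 11010101
Gen 14 (rule 41): 10101010
Gen 15 (rule 158): 10101011
Gen 16 (rule 41): 01010110

Answer: none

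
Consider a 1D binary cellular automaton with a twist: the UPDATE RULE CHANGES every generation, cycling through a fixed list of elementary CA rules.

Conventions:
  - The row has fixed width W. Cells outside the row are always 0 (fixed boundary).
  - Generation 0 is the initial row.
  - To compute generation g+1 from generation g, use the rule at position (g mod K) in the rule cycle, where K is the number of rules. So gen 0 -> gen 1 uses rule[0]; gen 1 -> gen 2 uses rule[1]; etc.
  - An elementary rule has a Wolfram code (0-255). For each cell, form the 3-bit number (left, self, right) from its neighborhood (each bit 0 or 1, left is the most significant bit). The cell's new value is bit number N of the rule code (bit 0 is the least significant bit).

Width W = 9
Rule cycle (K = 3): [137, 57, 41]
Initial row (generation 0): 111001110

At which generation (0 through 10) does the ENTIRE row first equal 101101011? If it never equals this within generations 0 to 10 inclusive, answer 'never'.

Answer: 2

Derivation:
Gen 0: 111001110
Gen 1 (rule 137): 110001100
Gen 2 (rule 57): 101101011
Gen 3 (rule 41): 011010110
Gen 4 (rule 137): 010000100
Gen 5 (rule 57): 001110011
Gen 6 (rule 41): 101000010
Gen 7 (rule 137): 000011000
Gen 8 (rule 57): 111010111
Gen 9 (rule 41): 100101100
Gen 10 (rule 137): 000001001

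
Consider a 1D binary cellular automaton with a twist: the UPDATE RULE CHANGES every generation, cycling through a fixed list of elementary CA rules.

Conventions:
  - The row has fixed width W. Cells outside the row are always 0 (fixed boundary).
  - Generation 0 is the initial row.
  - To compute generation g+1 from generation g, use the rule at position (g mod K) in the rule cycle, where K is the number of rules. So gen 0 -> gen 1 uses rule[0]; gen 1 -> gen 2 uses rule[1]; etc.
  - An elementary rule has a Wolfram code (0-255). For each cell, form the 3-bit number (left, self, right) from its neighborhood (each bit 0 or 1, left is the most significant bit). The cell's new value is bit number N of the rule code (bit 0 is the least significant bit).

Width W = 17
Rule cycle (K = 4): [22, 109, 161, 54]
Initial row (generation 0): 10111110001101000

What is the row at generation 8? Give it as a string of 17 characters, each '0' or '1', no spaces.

Answer: 01111110000000001

Derivation:
Gen 0: 10111110001101000
Gen 1 (rule 22): 10000001010001100
Gen 2 (rule 109): 10111101110101101
Gen 3 (rule 161): 01011010101010010
Gen 4 (rule 54): 11100111111111111
Gen 5 (rule 22): 00011000000000000
Gen 6 (rule 109): 11011011111111111
Gen 7 (rule 161): 00100101111111110
Gen 8 (rule 54): 01111110000000001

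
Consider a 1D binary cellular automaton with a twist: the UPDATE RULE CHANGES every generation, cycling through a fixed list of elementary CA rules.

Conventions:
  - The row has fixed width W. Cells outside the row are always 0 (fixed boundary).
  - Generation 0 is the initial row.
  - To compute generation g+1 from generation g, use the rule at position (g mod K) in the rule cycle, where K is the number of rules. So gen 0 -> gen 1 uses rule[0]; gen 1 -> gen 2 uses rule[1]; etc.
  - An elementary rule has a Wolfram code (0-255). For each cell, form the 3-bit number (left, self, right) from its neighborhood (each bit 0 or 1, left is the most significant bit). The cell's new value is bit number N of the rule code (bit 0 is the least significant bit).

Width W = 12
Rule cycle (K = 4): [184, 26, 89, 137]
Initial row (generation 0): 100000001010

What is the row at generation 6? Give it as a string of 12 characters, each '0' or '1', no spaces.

Answer: 001000011000

Derivation:
Gen 0: 100000001010
Gen 1 (rule 184): 010000000101
Gen 2 (rule 26): 101000001000
Gen 3 (rule 89): 000111100111
Gen 4 (rule 137): 110111000110
Gen 5 (rule 184): 101110100101
Gen 6 (rule 26): 001000011000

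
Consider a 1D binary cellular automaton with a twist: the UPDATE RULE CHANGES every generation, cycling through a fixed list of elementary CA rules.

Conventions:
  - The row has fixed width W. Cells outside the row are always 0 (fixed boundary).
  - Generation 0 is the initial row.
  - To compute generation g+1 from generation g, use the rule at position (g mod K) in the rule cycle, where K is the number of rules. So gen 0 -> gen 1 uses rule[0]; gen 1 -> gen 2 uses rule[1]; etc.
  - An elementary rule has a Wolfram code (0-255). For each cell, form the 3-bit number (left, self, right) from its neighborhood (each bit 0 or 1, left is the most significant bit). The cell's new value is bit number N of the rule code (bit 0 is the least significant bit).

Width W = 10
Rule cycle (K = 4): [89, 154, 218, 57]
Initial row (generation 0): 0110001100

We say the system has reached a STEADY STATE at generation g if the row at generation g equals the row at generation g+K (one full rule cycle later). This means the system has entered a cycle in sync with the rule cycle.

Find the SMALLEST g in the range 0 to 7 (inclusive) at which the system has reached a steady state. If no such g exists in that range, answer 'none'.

Answer: 3

Derivation:
Gen 0: 0110001100
Gen 1 (rule 89): 0111101111
Gen 2 (rule 154): 1111001110
Gen 3 (rule 218): 1111111111
Gen 4 (rule 57): 1000000000
Gen 5 (rule 89): 0111111111
Gen 6 (rule 154): 1111111110
Gen 7 (rule 218): 1111111111
Gen 8 (rule 57): 1000000000
Gen 9 (rule 89): 0111111111
Gen 10 (rule 154): 1111111110
Gen 11 (rule 218): 1111111111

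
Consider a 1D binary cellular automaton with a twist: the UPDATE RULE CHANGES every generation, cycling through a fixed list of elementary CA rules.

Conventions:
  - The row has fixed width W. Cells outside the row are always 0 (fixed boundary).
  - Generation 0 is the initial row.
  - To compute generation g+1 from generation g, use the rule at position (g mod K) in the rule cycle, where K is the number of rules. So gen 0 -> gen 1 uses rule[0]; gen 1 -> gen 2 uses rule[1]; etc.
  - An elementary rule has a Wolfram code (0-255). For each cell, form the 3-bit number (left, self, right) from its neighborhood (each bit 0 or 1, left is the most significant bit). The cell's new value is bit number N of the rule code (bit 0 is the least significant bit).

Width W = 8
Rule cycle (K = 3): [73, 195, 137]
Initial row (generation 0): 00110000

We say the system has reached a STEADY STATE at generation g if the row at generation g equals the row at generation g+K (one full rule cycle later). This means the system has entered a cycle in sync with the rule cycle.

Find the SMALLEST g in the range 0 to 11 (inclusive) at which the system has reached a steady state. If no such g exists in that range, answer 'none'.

Answer: none

Derivation:
Gen 0: 00110000
Gen 1 (rule 73): 10110111
Gen 2 (rule 195): 00010011
Gen 3 (rule 137): 11000010
Gen 4 (rule 73): 11011000
Gen 5 (rule 195): 01001011
Gen 6 (rule 137): 00000010
Gen 7 (rule 73): 11111000
Gen 8 (rule 195): 01111011
Gen 9 (rule 137): 01110010
Gen 10 (rule 73): 01010000
Gen 11 (rule 195): 10000111
Gen 12 (rule 137): 00110110
Gen 13 (rule 73): 10110110
Gen 14 (rule 195): 00010010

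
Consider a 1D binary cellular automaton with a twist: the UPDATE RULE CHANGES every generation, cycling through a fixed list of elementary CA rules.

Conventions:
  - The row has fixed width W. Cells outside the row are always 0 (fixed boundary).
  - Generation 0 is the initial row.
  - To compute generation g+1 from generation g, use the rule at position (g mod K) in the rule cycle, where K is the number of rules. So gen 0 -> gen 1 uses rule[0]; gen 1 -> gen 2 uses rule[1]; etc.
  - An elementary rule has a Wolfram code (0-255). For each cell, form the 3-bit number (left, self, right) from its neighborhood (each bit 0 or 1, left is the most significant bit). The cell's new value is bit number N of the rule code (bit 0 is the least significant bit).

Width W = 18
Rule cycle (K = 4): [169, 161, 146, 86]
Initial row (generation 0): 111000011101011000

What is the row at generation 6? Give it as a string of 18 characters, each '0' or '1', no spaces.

Gen 0: 111000011101011000
Gen 1 (rule 169): 110011011010110011
Gen 2 (rule 161): 000000100101000000
Gen 3 (rule 146): 000001011000100000
Gen 4 (rule 86): 000011001101110000
Gen 5 (rule 169): 111010001011100111
Gen 6 (rule 161): 010100100101000010

Answer: 010100100101000010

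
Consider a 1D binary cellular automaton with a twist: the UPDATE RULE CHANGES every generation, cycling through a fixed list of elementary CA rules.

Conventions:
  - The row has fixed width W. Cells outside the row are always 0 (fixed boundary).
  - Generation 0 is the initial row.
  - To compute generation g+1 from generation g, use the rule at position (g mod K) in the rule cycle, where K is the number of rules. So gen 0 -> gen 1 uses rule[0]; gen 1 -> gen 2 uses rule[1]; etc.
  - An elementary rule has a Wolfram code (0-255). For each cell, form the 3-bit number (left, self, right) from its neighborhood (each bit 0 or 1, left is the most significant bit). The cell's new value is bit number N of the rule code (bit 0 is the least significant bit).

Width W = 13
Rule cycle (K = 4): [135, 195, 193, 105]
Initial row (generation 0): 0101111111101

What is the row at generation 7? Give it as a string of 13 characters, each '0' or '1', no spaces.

Answer: 0001000100001

Derivation:
Gen 0: 0101111111101
Gen 1 (rule 135): 1100111111001
Gen 2 (rule 195): 0101011111010
Gen 3 (rule 193): 0000001111000
Gen 4 (rule 105): 1111101001011
Gen 5 (rule 135): 0111001011000
Gen 6 (rule 195): 1011010001011
Gen 7 (rule 193): 0001000100001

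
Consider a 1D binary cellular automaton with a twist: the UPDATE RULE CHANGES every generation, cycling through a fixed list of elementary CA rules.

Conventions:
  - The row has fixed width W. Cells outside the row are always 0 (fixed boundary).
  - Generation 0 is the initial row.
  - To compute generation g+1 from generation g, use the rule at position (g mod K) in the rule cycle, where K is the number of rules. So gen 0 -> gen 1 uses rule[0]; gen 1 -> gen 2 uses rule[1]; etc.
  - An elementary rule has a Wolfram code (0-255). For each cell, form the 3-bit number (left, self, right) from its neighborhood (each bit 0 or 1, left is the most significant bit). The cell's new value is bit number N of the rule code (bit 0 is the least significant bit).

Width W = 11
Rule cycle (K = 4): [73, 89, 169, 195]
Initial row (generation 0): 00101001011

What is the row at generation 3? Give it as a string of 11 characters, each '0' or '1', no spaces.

Answer: 01111110110

Derivation:
Gen 0: 00101001011
Gen 1 (rule 73): 10000000011
Gen 2 (rule 89): 01111111011
Gen 3 (rule 169): 01111110110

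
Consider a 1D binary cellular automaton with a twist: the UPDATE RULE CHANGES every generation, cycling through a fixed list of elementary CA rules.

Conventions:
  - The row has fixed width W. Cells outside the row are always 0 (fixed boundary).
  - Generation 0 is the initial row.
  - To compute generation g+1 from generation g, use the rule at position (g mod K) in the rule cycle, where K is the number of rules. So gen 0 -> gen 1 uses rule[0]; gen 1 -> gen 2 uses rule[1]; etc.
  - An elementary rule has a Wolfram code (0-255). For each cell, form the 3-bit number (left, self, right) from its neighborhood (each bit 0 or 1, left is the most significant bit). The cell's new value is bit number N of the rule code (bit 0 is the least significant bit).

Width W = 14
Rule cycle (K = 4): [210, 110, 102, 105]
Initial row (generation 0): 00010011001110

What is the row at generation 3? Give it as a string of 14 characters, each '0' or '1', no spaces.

Answer: 10000001100111

Derivation:
Gen 0: 00010011001110
Gen 1 (rule 210): 00101101110111
Gen 2 (rule 110): 01111111011101
Gen 3 (rule 102): 10000001100111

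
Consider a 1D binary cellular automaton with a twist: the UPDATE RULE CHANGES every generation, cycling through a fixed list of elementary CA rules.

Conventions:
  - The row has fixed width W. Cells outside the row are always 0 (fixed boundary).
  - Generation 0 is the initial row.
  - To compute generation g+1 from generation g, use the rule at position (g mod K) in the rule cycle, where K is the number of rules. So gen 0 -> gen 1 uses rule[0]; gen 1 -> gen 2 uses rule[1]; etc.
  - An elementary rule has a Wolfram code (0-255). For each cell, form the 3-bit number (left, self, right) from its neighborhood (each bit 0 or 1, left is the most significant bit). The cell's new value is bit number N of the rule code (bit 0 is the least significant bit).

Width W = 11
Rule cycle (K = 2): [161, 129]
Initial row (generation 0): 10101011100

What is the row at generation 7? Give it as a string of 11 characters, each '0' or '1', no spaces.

Gen 0: 10101011100
Gen 1 (rule 161): 01010101001
Gen 2 (rule 129): 00000000000
Gen 3 (rule 161): 11111111111
Gen 4 (rule 129): 01111111110
Gen 5 (rule 161): 00111111100
Gen 6 (rule 129): 10011111001
Gen 7 (rule 161): 00001110000

Answer: 00001110000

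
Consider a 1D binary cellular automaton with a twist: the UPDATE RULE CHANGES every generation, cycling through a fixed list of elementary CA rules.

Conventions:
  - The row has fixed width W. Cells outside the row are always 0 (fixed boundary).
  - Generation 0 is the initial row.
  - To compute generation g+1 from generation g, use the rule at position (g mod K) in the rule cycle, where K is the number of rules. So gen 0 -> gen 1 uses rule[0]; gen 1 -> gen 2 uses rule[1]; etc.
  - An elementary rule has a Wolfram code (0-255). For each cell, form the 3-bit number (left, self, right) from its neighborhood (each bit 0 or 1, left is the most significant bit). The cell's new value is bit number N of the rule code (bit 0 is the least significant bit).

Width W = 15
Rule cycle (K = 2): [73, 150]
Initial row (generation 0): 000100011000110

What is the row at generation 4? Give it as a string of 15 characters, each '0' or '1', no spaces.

Gen 0: 000100011000110
Gen 1 (rule 73): 110001011010110
Gen 2 (rule 150): 001011000010001
Gen 3 (rule 73): 100011011000100
Gen 4 (rule 150): 110100000101110

Answer: 110100000101110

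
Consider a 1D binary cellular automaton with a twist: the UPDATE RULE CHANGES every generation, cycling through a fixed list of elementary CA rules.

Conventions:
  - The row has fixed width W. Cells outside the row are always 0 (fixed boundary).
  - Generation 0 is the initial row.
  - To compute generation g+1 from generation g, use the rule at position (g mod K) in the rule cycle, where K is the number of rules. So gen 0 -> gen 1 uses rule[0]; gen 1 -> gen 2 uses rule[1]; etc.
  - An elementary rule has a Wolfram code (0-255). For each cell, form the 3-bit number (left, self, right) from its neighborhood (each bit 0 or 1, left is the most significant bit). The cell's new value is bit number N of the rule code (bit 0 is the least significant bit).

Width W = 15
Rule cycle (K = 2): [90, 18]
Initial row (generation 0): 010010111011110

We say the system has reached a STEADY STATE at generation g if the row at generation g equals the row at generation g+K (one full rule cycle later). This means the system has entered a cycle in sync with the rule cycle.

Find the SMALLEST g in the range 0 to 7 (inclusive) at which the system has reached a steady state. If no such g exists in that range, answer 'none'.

Gen 0: 010010111011110
Gen 1 (rule 90): 101100101010011
Gen 2 (rule 18): 000011000001100
Gen 3 (rule 90): 000111100011110
Gen 4 (rule 18): 001000010100001
Gen 5 (rule 90): 010100100010010
Gen 6 (rule 18): 100011010101101
Gen 7 (rule 90): 010111000001100
Gen 8 (rule 18): 100000100010010
Gen 9 (rule 90): 010001010101101

Answer: none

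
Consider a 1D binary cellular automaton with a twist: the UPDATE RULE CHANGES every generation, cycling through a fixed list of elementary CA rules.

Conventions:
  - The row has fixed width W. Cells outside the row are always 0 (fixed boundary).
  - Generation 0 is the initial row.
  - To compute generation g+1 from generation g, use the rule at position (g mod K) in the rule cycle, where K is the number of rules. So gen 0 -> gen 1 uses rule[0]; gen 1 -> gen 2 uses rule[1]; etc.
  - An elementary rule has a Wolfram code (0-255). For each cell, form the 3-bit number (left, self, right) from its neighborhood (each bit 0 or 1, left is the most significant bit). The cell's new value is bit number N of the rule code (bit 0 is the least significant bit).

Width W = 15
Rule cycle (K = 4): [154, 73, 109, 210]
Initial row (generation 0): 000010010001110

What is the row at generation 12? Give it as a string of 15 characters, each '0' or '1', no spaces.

Gen 0: 000010010001110
Gen 1 (rule 154): 000101101011101
Gen 2 (rule 73): 110001100010100
Gen 3 (rule 109): 110101101011101
Gen 4 (rule 210): 010000100001100
Gen 5 (rule 154): 101001010011010
Gen 6 (rule 73): 000000000011000
Gen 7 (rule 109): 111111111011011
Gen 8 (rule 210): 011111111001001
Gen 9 (rule 154): 111111110110110
Gen 10 (rule 73): 100000010110110
Gen 11 (rule 109): 101111011111110
Gen 12 (rule 210): 000111001111111

Answer: 000111001111111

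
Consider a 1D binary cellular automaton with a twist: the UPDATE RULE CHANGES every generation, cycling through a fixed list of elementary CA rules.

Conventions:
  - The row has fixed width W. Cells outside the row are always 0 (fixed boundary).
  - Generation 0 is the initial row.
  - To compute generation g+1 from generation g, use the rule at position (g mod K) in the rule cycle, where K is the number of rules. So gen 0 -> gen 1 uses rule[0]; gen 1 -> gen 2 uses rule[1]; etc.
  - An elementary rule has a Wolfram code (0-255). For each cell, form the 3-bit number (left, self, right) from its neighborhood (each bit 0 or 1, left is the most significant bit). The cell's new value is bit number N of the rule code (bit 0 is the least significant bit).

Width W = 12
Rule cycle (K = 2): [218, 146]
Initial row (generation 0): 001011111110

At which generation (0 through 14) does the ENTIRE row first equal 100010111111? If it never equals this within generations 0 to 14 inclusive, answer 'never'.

Answer: 9

Derivation:
Gen 0: 001011111110
Gen 1 (rule 218): 010011111111
Gen 2 (rule 146): 101101111110
Gen 3 (rule 218): 001101111111
Gen 4 (rule 146): 010000111110
Gen 5 (rule 218): 101001111111
Gen 6 (rule 146): 000110111110
Gen 7 (rule 218): 001110111111
Gen 8 (rule 146): 010100011110
Gen 9 (rule 218): 100010111111
Gen 10 (rule 146): 010100011110
Gen 11 (rule 218): 100010111111
Gen 12 (rule 146): 010100011110
Gen 13 (rule 218): 100010111111
Gen 14 (rule 146): 010100011110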